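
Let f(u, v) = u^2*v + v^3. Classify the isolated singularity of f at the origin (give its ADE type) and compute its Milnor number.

Type D_4, Milnor number mu = 4.

The Hessian of f at 0 has rank 0. Corank 2; j^3 = v*(u^2 + v^2) splits into three distinct lines over C (the quadratic factor has nonzero discriminant), so D_4.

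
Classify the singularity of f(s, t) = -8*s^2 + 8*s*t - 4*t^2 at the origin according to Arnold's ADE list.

A_{1}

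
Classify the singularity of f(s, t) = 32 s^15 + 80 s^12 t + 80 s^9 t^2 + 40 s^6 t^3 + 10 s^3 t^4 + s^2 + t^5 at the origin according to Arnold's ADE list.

A4

The Hessian of f at 0 has rank 1. Corank 1: A-series; mu = 4 gives A_4.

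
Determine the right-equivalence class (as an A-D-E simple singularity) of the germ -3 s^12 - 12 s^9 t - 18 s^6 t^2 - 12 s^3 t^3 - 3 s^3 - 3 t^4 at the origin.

E_6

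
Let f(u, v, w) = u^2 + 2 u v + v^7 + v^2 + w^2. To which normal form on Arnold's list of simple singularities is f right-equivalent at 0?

A_{6}

The Hessian of f at 0 is [[2, 2, 0], [2, 2, 0], [0, 0, 2]] with rank 2, so corank 1. A Groebner basis of the Jacobian ideal J(f) in C{u,v,w} is {v^6, u + v, w}; counting standard monomials gives mu = 6. Corank 1: A-series; mu = 6 gives A_6.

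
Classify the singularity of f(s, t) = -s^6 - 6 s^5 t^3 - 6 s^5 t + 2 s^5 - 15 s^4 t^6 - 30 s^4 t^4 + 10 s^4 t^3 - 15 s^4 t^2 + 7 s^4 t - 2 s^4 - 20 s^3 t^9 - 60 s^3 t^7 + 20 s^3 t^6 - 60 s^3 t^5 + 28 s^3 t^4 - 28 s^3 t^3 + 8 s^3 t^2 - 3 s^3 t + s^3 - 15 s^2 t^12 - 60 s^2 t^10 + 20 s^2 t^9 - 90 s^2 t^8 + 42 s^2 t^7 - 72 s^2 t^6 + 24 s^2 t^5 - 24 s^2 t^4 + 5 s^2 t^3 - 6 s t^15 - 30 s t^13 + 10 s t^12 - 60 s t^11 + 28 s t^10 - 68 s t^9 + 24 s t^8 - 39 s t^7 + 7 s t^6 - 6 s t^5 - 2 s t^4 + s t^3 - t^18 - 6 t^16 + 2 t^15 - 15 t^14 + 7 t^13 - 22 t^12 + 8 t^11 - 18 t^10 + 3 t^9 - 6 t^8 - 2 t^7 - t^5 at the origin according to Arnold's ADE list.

The Hessian of f at 0 has rank 0. Corank 2; j^3 = s^3 is a perfect cube, so E-series; the 4-jet and mu = 7 give E_7.

E_7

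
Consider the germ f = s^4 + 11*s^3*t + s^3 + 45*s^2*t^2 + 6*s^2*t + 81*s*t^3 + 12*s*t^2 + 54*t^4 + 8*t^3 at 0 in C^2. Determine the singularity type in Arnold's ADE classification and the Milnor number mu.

Type E_7, Milnor number mu = 7.

The Hessian of f at 0 is [[0, 0], [0, 0]] with rank 0, so corank 2. A Groebner basis of the Jacobian ideal J(f) in C{s,t} is {3*s^2 + 12*s*t + t^4 + t^3 + 12*t^2, s^3 + 30*s^2 + 120*s*t + 18*t^3 + 120*t^2, s^2*t - 9*s^2 - 36*s*t - 7*t^3 - 36*t^2, 2*s^2 + s*t^2 + 8*s*t + 8*t^3/3 + 8*t^2}; counting standard monomials gives mu = 7. Corank 2; j^3 = (s + 2*t)^3 is a perfect cube, so E-series; the 4-jet and mu = 7 give E_7.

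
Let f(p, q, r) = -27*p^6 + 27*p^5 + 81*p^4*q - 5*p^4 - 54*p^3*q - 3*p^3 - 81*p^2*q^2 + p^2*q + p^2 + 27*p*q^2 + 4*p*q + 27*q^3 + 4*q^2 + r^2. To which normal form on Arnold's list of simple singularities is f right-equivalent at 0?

A_{2}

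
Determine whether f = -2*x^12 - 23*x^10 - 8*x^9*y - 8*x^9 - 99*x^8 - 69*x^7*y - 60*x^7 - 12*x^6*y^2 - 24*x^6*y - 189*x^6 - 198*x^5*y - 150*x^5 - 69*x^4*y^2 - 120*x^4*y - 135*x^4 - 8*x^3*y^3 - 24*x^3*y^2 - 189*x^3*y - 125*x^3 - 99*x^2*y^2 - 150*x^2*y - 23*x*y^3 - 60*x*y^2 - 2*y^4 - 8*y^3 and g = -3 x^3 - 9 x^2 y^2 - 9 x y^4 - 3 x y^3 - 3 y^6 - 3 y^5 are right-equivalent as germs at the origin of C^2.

Yes.

The Hessian of f at 0 has rank 0. Corank 2; j^3 = -(5*x + 2*y)^3 is a perfect cube, so E-series; the 4-jet and mu = 7 give E_7. The Hessian of g at 0 has rank 0. Corank 2; j^3 = -3*x^3 is a perfect cube, so E-series; the 4-jet and mu = 7 give E_7. Both have type E_7, hence right-equivalent.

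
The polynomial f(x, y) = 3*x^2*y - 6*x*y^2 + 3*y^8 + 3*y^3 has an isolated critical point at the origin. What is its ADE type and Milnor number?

Type D_{9}, Milnor number mu = 9.

The Hessian of f at 0 has rank 0. Corank 2; j^3 = 3*y*(x - y)^2 has shape L^2 M (L != M), so D-series; mu = 9 gives D_9.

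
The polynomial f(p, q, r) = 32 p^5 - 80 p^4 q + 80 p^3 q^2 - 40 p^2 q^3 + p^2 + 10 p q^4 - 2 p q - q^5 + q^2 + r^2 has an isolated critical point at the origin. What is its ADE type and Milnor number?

Type A_4, Milnor number mu = 4.

The Hessian of f at 0 is [[2, -2, 0], [-2, 2, 0], [0, 0, 2]] with rank 2, so corank 1. A Groebner basis of the Jacobian ideal J(f) in C{p,q,r} is {q^4, p - q, r}; counting standard monomials gives mu = 4. Corank 1: A-series; mu = 4 gives A_4.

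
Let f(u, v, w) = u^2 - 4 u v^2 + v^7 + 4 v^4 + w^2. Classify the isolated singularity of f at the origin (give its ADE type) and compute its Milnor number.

Type A_{6}, Milnor number mu = 6.

The Hessian of f at 0 is [[2, 0, 0], [0, 0, 0], [0, 0, 2]] with rank 2, so corank 1. A Groebner basis of the Jacobian ideal J(f) in C{u,v,w} is {u^3, -u/2 + v^2, w}; counting standard monomials gives mu = 6. Corank 1: A-series; mu = 6 gives A_6.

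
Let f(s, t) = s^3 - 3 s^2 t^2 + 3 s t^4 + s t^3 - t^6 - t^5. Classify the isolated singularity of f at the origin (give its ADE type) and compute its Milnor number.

Type E7, Milnor number mu = 7.

The Hessian of f at 0 is [[0, 0], [0, 0]] with rank 0, so corank 2. A Groebner basis of the Jacobian ideal J(f) in C{s,t} is {-s^2 + t^4 - t^3/3, s^3, s^2*t + s^2/3 + t^3/9, -s^2 + s*t^2 - t^3/3}; counting standard monomials gives mu = 7. Corank 2; j^3 = s^3 is a perfect cube, so E-series; the 4-jet and mu = 7 give E_7.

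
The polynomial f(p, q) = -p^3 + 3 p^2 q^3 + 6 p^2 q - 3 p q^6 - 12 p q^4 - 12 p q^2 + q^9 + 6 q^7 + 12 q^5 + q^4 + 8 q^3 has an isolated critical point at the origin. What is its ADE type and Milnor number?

Type E6, Milnor number mu = 6.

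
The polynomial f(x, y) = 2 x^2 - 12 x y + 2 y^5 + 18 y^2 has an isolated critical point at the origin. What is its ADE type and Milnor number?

The Hessian of f at 0 is [[4, -12], [-12, 36]] with rank 1, so corank 1. A Groebner basis of the Jacobian ideal J(f) in C{x,y} is {y^4, x - 3*y}; counting standard monomials gives mu = 4. Corank 1: A-series; mu = 4 gives A_4.

Type A_4, Milnor number mu = 4.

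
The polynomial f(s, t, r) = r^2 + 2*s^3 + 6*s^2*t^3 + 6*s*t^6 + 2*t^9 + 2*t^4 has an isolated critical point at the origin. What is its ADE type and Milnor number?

Type E6, Milnor number mu = 6.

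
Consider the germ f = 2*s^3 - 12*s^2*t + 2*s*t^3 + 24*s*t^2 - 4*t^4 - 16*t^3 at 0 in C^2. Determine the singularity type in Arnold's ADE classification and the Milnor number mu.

Type E7, Milnor number mu = 7.

The Hessian of f at 0 is [[0, 0], [0, 0]] with rank 0, so corank 2. A Groebner basis of the Jacobian ideal J(f) in C{s,t} is {s^3 - 6*s^2*t - 48*s^2 + 192*s*t - 192*t^2, 6*s^2 + s*t^2 - 24*s*t + 24*t^2, 3*s^2 - 12*s*t + t^3 + 12*t^2}; counting standard monomials gives mu = 7. Corank 2; j^3 = 2*(s - 2*t)^3 is a perfect cube, so E-series; the 4-jet and mu = 7 give E_7.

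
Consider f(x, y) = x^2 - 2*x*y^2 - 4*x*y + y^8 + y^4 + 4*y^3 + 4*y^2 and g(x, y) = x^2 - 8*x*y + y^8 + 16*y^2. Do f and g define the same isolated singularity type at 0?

Yes.

The Hessian of f at 0 has rank 1. Corank 1: A-series; mu = 7 gives A_7. The Hessian of g at 0 has rank 1. Corank 1: A-series; mu = 7 gives A_7. Both have type A_7, hence right-equivalent.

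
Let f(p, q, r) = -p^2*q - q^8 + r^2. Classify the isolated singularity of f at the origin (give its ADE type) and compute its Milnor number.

Type D9, Milnor number mu = 9.

The Hessian of f at 0 is [[0, 0, 0], [0, 0, 0], [0, 0, 2]] with rank 1, so corank 2. A Groebner basis of the Jacobian ideal J(f) in C{p,q,r} is {p^2/8 + q^7, p^3, p*q, r}; counting standard monomials gives mu = 9. Corank 2; j^3 = -p^2*q has shape L^2 M (L != M), so D-series; mu = 9 gives D_9.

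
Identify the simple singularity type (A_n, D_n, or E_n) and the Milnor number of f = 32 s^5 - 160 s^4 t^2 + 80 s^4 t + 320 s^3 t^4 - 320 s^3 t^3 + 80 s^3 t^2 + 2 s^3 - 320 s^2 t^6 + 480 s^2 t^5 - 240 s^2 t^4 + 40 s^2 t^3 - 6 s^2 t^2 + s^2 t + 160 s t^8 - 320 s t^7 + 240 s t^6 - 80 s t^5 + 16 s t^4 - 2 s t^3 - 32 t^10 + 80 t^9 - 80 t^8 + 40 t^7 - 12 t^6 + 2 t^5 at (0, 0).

Type D_6, Milnor number mu = 6.

The Hessian of f at 0 has rank 0. Corank 2; j^3 = s^2*(2*s + t) has shape L^2 M (L != M), so D-series; mu = 6 gives D_6.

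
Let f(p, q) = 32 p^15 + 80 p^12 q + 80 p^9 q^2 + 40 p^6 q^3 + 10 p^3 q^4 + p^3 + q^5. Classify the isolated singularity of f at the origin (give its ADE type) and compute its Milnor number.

The Hessian of f at 0 has rank 0. Corank 2; j^3 = p^3 is a perfect cube, so E-series; the 5-jet and mu = 8 give E_8.

Type E8, Milnor number mu = 8.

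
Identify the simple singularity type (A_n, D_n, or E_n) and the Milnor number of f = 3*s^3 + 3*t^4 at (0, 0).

Type E6, Milnor number mu = 6.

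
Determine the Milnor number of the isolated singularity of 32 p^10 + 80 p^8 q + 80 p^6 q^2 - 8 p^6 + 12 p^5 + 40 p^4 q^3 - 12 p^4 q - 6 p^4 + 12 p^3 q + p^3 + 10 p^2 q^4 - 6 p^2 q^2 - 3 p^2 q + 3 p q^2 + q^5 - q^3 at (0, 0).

The Hessian of f at 0 has rank 0. Corank 2; j^3 = (p - q)^3 is a perfect cube, so E-series; the 5-jet and mu = 8 give E_8.

8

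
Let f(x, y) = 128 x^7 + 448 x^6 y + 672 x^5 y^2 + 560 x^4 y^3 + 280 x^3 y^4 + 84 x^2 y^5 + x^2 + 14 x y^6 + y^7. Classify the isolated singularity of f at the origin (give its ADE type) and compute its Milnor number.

Type A_{6}, Milnor number mu = 6.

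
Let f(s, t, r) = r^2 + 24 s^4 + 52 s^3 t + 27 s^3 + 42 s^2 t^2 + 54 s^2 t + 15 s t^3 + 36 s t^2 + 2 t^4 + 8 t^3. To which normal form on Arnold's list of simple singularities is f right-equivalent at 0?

The Hessian of f at 0 has rank 1. Corank 2; j^3 = (3*s + 2*t)^3 is a perfect cube, so E-series; the 4-jet and mu = 7 give E_7.

E_{7}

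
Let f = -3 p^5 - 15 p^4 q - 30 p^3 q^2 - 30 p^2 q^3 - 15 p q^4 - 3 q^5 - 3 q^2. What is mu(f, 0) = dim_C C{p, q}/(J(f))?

The Hessian of f at 0 has rank 1. Corank 1: A-series; mu = 4 gives A_4.

4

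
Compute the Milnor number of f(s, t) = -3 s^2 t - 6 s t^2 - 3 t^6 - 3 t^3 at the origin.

7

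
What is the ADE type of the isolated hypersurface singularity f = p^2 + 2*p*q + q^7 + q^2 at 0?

The Hessian of f at 0 has rank 1. Corank 1: A-series; mu = 6 gives A_6.

A6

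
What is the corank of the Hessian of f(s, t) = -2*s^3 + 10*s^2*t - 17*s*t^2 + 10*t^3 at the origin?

2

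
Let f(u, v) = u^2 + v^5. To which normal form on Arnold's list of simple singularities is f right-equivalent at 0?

A_{4}

The Hessian of f at 0 is [[2, 0], [0, 0]] with rank 1, so corank 1. A Groebner basis of the Jacobian ideal J(f) in C{u,v} is {v^4, u}; counting standard monomials gives mu = 4. Corank 1: A-series; mu = 4 gives A_4.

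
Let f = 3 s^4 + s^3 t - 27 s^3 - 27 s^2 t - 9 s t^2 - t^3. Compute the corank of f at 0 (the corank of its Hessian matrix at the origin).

Hessian at 0 has rank 0.

2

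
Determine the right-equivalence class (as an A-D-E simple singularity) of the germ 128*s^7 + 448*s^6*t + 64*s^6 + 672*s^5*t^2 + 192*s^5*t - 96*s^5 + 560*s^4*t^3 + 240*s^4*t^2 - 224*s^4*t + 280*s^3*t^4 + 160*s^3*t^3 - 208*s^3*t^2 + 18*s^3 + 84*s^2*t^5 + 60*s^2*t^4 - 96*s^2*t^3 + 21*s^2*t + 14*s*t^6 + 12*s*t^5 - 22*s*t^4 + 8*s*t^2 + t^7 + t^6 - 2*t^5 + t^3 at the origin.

D_{7}

The Hessian of f at 0 has rank 0. Corank 2; j^3 = (2*s + t)*(3*s + t)^2 has shape L^2 M (L != M), so D-series; mu = 7 gives D_7.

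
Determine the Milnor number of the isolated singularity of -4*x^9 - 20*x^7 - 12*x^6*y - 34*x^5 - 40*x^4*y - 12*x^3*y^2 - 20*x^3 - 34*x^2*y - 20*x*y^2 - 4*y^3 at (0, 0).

The Hessian of f at 0 is [[0, 0], [0, 0]] with rank 0, so corank 2. A Groebner basis of the Jacobian ideal J(f) in C{x,y} is {y^3, x^2 - 2*y^2/11, x*y + 5*y^2/11}; counting standard monomials gives mu = 4. Corank 2; j^3 = -2*(2*x + y)*(5*x^2 + 6*x*y + 2*y^2) splits into three distinct lines over C (the quadratic factor has nonzero discriminant), so D_4.

4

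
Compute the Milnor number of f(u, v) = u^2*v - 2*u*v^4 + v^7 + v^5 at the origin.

The Hessian of f at 0 is [[0, 0], [0, 0]] with rank 0, so corank 2. A Groebner basis of the Jacobian ideal J(f) in C{u,v} is {-u*v + v^4, u*v^2, u^2 + 5*u*v}; counting standard monomials gives mu = 6. Corank 2; j^3 = u^2*v has shape L^2 M (L != M), so D-series; mu = 6 gives D_6.

6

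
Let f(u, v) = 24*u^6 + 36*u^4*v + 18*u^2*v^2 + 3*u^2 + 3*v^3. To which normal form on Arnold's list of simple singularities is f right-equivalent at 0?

A_{2}

The Hessian of f at 0 is [[6, 0], [0, 0]] with rank 1, so corank 1. A Groebner basis of the Jacobian ideal J(f) in C{u,v} is {v^2, u}; counting standard monomials gives mu = 2. Corank 1: A-series; mu = 2 gives A_2.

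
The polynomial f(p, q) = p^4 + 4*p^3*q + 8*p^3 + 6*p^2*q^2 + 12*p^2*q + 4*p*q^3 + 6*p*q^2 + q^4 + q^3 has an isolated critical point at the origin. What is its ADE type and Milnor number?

Type E_6, Milnor number mu = 6.

The Hessian of f at 0 has rank 0. Corank 2; j^3 = (2*p + q)^3 is a perfect cube, so E-series; the 4-jet and mu = 6 give E_6.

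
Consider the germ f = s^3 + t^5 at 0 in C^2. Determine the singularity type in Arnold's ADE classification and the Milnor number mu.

Type E_{8}, Milnor number mu = 8.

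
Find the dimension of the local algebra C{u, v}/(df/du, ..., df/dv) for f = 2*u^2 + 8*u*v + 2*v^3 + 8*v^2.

2

The Hessian of f at 0 has rank 1. Corank 1: A-series; mu = 2 gives A_2.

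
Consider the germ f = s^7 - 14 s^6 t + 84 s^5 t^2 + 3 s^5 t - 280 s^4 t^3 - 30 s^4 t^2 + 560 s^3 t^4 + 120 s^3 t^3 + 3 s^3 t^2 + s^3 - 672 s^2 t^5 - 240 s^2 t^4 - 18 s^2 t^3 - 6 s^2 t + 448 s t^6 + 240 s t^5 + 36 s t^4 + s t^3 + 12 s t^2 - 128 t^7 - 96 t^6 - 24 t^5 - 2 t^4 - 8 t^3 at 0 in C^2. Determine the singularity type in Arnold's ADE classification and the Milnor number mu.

Type E_{7}, Milnor number mu = 7.

The Hessian of f at 0 is [[0, 0], [0, 0]] with rank 0, so corank 2. A Groebner basis of the Jacobian ideal J(f) in C{s,t} is {s^3 - 6*s^2*t - 48*s^2 + 192*s*t - 192*t^2, 6*s^2 + s*t^2 - 24*s*t + 24*t^2, 3*s^2 - 12*s*t + t^3 + 12*t^2}; counting standard monomials gives mu = 7. Corank 2; j^3 = (s - 2*t)^3 is a perfect cube, so E-series; the 4-jet and mu = 7 give E_7.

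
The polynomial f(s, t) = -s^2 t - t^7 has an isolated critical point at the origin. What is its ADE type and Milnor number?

The Hessian of f at 0 has rank 0. Corank 2; j^3 = -s^2*t has shape L^2 M (L != M), so D-series; mu = 8 gives D_8.

Type D8, Milnor number mu = 8.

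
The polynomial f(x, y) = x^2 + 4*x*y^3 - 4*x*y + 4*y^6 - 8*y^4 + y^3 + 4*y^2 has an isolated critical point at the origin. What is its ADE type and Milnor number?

Type A_{2}, Milnor number mu = 2.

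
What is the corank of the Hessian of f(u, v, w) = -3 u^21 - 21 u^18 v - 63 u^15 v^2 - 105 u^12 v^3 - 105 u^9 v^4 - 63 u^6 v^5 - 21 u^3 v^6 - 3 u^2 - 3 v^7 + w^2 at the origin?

1

Hessian at 0 has rank 2.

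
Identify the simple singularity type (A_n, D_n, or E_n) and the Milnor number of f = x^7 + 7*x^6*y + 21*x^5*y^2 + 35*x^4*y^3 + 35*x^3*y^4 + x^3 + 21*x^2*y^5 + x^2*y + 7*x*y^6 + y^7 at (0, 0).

Type D_{8}, Milnor number mu = 8.

The Hessian of f at 0 has rank 0. Corank 2; j^3 = x^2*(x + y) has shape L^2 M (L != M), so D-series; mu = 8 gives D_8.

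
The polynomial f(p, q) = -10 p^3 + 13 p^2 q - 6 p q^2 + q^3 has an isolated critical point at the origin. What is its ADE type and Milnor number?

Type D_4, Milnor number mu = 4.

The Hessian of f at 0 is [[0, 0], [0, 0]] with rank 0, so corank 2. A Groebner basis of the Jacobian ideal J(f) in C{p,q} is {q^3, p^2 - 3*q^2/11, p*q - 6*q^2/11}; counting standard monomials gives mu = 4. Corank 2; j^3 = -(2*p - q)*(5*p^2 - 4*p*q + q^2) splits into three distinct lines over C (the quadratic factor has nonzero discriminant), so D_4.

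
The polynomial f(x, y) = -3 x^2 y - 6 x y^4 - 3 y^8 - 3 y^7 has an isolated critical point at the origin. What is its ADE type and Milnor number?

Type D_{9}, Milnor number mu = 9.

The Hessian of f at 0 is [[0, 0], [0, 0]] with rank 0, so corank 2. A Groebner basis of the Jacobian ideal J(f) in C{x,y} is {x^2*y^2, 8*x^2*y + x^2 + x*y^3, x*y + y^4, x^3}; counting standard monomials gives mu = 9. Corank 2; j^3 = -3*x^2*y has shape L^2 M (L != M), so D-series; mu = 9 gives D_9.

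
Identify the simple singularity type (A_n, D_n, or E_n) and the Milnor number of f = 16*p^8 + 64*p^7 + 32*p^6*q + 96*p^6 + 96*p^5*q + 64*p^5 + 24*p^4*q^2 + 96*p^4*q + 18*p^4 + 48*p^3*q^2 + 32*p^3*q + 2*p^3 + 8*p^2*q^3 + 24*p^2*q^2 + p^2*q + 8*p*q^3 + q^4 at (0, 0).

The Hessian of f at 0 has rank 0. Corank 2; j^3 = p^2*(2*p + q) has shape L^2 M (L != M), so D-series; mu = 5 gives D_5.

Type D_{5}, Milnor number mu = 5.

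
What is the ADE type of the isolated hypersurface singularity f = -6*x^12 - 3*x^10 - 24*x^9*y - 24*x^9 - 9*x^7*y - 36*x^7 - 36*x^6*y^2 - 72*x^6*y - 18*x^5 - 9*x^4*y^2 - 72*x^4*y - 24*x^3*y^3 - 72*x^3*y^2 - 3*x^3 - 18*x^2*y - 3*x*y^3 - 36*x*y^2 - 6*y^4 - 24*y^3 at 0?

E7

The Hessian of f at 0 is [[0, 0], [0, 0]] with rank 0, so corank 2. A Groebner basis of the Jacobian ideal J(f) in C{x,y} is {x^3 + 6*x^2*y + 48*x^2 + 192*x*y + 192*y^2, -6*x^2 + x*y^2 - 24*x*y - 24*y^2, 3*x^2 + 12*x*y + y^3 + 12*y^2}; counting standard monomials gives mu = 7. Corank 2; j^3 = -3*(x + 2*y)^3 is a perfect cube, so E-series; the 4-jet and mu = 7 give E_7.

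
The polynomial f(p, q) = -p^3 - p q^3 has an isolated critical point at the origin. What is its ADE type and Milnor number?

The Hessian of f at 0 is [[0, 0], [0, 0]] with rank 0, so corank 2. A Groebner basis of the Jacobian ideal J(f) in C{p,q} is {p^3, p*q^2, 3*p^2 + q^3}; counting standard monomials gives mu = 7. Corank 2; j^3 = -p^3 is a perfect cube, so E-series; the 4-jet and mu = 7 give E_7.

Type E7, Milnor number mu = 7.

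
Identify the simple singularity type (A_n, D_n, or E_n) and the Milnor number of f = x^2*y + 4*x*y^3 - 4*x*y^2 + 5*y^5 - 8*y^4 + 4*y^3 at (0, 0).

The Hessian of f at 0 is [[0, 0], [0, 0]] with rank 0, so corank 2. A Groebner basis of the Jacobian ideal J(f) in C{x,y} is {x^3 - 24*x^2 + 100*x*y - 104*y^2, x^2*y - 8*x^2 + 34*x*y - 36*y^2, -2*x^2 + x*y^2 + 9*x*y - 10*y^2, x*y/2 + y^3 - y^2}; counting standard monomials gives mu = 6. Corank 2; j^3 = y*(x - 2*y)^2 has shape L^2 M (L != M), so D-series; mu = 6 gives D_6.

Type D6, Milnor number mu = 6.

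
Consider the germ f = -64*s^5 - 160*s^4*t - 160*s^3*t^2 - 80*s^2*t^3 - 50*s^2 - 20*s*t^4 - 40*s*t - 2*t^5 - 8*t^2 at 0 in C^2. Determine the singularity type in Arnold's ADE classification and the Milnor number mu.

The Hessian of f at 0 has rank 1. Corank 1: A-series; mu = 4 gives A_4.

Type A_{4}, Milnor number mu = 4.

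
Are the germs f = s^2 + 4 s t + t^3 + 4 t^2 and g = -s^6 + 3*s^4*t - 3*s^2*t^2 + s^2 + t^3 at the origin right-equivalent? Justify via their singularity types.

The Hessian of f at 0 has rank 1. Corank 1: A-series; mu = 2 gives A_2. The Hessian of g at 0 has rank 1. Corank 1: A-series; mu = 2 gives A_2. Both have type A_2, hence right-equivalent.

Yes.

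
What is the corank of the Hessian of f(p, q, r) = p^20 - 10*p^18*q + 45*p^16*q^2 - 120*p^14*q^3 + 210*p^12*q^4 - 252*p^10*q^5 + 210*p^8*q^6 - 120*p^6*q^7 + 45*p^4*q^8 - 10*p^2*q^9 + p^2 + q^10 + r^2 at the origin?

The Hessian at 0 is [[2, 0, 0], [0, 0, 0], [0, 0, 2]] of rank 2; hence corank 1.

1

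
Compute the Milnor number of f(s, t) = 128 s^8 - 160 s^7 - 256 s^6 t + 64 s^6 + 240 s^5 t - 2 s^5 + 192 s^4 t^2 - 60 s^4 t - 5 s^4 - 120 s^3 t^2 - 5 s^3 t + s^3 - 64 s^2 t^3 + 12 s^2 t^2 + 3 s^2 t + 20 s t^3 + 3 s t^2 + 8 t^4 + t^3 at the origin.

7

The Hessian of f at 0 has rank 0. Corank 2; j^3 = (s + t)^3 is a perfect cube, so E-series; the 4-jet and mu = 7 give E_7.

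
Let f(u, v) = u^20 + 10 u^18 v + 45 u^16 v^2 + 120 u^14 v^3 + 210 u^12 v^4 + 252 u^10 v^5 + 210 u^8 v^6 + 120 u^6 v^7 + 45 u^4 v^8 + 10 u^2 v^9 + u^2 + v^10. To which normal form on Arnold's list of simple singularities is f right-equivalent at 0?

A_9

The Hessian of f at 0 has rank 1. Corank 1: A-series; mu = 9 gives A_9.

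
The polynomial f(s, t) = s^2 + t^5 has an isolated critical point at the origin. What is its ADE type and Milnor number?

The Hessian of f at 0 is [[2, 0], [0, 0]] with rank 1, so corank 1. A Groebner basis of the Jacobian ideal J(f) in C{s,t} is {t^4, s}; counting standard monomials gives mu = 4. Corank 1: A-series; mu = 4 gives A_4.

Type A4, Milnor number mu = 4.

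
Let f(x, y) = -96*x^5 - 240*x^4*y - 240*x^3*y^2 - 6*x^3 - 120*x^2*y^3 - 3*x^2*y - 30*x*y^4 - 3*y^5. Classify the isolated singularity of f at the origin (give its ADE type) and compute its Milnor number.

Type D_{6}, Milnor number mu = 6.

The Hessian of f at 0 is [[0, 0], [0, 0]] with rank 0, so corank 2. A Groebner basis of the Jacobian ideal J(f) in C{x,y} is {-x*y/10 + y^4, x*y^2, x^2 + x*y/2}; counting standard monomials gives mu = 6. Corank 2; j^3 = -3*x^2*(2*x + y) has shape L^2 M (L != M), so D-series; mu = 6 gives D_6.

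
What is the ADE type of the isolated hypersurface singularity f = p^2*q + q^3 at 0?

D4

The Hessian of f at 0 has rank 0. Corank 2; j^3 = q*(p^2 + q^2) splits into three distinct lines over C (the quadratic factor has nonzero discriminant), so D_4.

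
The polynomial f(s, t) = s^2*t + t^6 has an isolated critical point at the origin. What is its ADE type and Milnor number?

Type D_{7}, Milnor number mu = 7.

The Hessian of f at 0 is [[0, 0], [0, 0]] with rank 0, so corank 2. A Groebner basis of the Jacobian ideal J(f) in C{s,t} is {s^2/6 + t^5, s^3, s*t}; counting standard monomials gives mu = 7. Corank 2; j^3 = s^2*t has shape L^2 M (L != M), so D-series; mu = 7 gives D_7.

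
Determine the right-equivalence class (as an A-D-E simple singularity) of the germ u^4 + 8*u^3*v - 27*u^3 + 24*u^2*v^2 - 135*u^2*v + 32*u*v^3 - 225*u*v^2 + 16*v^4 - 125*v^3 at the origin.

The Hessian of f at 0 is [[0, 0], [0, 0]] with rank 0, so corank 2. A Groebner basis of the Jacobian ideal J(f) in C{u,v} is {v^4, u*v^2 + 16*v^3/9, u^2 + 10*u*v/3 + 25*v^2/9}; counting standard monomials gives mu = 6. Corank 2; j^3 = -(3*u + 5*v)^3 is a perfect cube, so E-series; the 4-jet and mu = 6 give E_6.

E6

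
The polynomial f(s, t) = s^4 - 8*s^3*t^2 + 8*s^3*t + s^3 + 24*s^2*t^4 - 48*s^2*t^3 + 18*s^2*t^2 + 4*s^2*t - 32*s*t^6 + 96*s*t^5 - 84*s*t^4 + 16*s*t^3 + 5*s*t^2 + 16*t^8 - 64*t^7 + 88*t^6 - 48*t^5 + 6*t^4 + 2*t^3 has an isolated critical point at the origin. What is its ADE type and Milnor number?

Type D_5, Milnor number mu = 5.

The Hessian of f at 0 has rank 0. Corank 2; j^3 = (s + t)^2*(s + 2*t) has shape L^2 M (L != M), so D-series; mu = 5 gives D_5.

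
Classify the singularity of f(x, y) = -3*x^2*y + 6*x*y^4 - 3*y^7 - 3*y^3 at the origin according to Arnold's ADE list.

The Hessian of f at 0 is [[0, 0], [0, 0]] with rank 0, so corank 2. A Groebner basis of the Jacobian ideal J(f) in C{x,y} is {y^3, x^2 + 3*y^2, x*y}; counting standard monomials gives mu = 4. Corank 2; j^3 = -3*y*(x^2 + y^2) splits into three distinct lines over C (the quadratic factor has nonzero discriminant), so D_4.

D4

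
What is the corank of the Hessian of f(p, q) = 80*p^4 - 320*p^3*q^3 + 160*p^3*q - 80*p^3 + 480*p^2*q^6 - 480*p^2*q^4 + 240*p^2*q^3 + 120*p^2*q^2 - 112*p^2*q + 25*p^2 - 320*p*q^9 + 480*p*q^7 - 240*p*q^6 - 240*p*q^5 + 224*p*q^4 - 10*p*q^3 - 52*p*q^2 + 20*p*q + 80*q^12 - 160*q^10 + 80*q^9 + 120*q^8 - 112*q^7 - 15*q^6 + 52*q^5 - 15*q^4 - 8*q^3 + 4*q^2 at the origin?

1

The Hessian at 0 is [[50, 20], [20, 8]] of rank 1; hence corank 1.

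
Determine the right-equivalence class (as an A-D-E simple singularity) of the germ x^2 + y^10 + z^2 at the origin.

The Hessian of f at 0 is [[2, 0, 0], [0, 0, 0], [0, 0, 2]] with rank 2, so corank 1. A Groebner basis of the Jacobian ideal J(f) in C{x,y,z} is {y^9, x, z}; counting standard monomials gives mu = 9. Corank 1: A-series; mu = 9 gives A_9.

A9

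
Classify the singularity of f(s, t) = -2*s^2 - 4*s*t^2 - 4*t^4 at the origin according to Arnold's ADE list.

The Hessian of f at 0 is [[-4, 0], [0, 0]] with rank 1, so corank 1. A Groebner basis of the Jacobian ideal J(f) in C{s,t} is {s^2, s*t, s + t^2}; counting standard monomials gives mu = 3. Corank 1: A-series; mu = 3 gives A_3.

A3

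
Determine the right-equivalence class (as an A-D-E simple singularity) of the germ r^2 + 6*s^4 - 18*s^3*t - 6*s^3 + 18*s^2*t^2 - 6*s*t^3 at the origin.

The Hessian of f at 0 has rank 1. Corank 2; j^3 = -6*s^3 is a perfect cube, so E-series; the 4-jet and mu = 7 give E_7.

E_7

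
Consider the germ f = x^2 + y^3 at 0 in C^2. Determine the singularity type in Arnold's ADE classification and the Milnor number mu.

The Hessian of f at 0 has rank 1. Corank 1: A-series; mu = 2 gives A_2.

Type A2, Milnor number mu = 2.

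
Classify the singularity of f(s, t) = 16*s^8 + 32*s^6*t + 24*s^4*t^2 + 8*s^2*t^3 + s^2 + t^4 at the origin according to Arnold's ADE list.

A_3

The Hessian of f at 0 is [[2, 0], [0, 0]] with rank 1, so corank 1. A Groebner basis of the Jacobian ideal J(f) in C{s,t} is {t^3, s}; counting standard monomials gives mu = 3. Corank 1: A-series; mu = 3 gives A_3.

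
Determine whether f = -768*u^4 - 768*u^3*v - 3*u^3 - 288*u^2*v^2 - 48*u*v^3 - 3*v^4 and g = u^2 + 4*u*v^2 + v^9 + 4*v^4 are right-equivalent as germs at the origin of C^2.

No.

The Hessian of f at 0 has rank 0. Corank 2; j^3 = -3*u^3 is a perfect cube, so E-series; the 4-jet and mu = 6 give E_6. The Hessian of g at 0 has rank 1. Corank 1: A-series; mu = 8 gives A_8. f is E_6 but g is A_8, hence not right-equivalent.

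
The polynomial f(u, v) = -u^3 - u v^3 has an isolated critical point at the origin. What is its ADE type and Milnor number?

Type E_{7}, Milnor number mu = 7.

The Hessian of f at 0 has rank 0. Corank 2; j^3 = -u^3 is a perfect cube, so E-series; the 4-jet and mu = 7 give E_7.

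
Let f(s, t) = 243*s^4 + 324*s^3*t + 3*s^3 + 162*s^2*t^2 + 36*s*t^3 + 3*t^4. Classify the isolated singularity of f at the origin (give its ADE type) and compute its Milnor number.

Type E6, Milnor number mu = 6.

The Hessian of f at 0 has rank 0. Corank 2; j^3 = 3*s^3 is a perfect cube, so E-series; the 4-jet and mu = 6 give E_6.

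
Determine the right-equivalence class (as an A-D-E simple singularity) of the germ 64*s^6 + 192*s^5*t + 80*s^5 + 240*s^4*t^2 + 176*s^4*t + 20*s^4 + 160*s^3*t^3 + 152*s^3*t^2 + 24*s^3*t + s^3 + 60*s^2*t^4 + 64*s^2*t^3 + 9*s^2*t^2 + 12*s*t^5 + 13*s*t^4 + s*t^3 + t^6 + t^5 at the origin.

The Hessian of f at 0 is [[0, 0], [0, 0]] with rank 0, so corank 2. A Groebner basis of the Jacobian ideal J(f) in C{s,t} is {-3*s^2/5 + t^4 - t^3/5, s^3, s^2*t + s^2/5 + t^3/15, -s^2/5 + s*t^2 - t^3/15}; counting standard monomials gives mu = 7. Corank 2; j^3 = s^3 is a perfect cube, so E-series; the 4-jet and mu = 7 give E_7.

E_7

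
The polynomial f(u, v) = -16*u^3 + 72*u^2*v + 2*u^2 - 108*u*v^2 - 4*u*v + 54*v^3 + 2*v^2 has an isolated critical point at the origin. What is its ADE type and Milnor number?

The Hessian of f at 0 has rank 1. Corank 1: A-series; mu = 2 gives A_2.

Type A2, Milnor number mu = 2.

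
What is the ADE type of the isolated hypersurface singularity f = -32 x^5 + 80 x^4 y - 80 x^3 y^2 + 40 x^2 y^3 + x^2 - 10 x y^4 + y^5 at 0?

A_{4}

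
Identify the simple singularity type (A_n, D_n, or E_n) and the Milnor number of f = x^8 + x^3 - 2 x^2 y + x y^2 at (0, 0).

Type D_{9}, Milnor number mu = 9.

The Hessian of f at 0 has rank 0. Corank 2; j^3 = x*(x - y)^2 has shape L^2 M (L != M), so D-series; mu = 9 gives D_9.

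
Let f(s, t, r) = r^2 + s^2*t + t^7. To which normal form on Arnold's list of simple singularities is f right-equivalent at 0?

D8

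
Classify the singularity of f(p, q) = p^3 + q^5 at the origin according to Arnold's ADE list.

The Hessian of f at 0 is [[0, 0], [0, 0]] with rank 0, so corank 2. A Groebner basis of the Jacobian ideal J(f) in C{p,q} is {q^4, p^2}; counting standard monomials gives mu = 8. Corank 2; j^3 = p^3 is a perfect cube, so E-series; the 5-jet and mu = 8 give E_8.

E_{8}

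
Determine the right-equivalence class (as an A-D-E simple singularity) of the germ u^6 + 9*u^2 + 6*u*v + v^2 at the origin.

A_{5}

The Hessian of f at 0 has rank 1. Corank 1: A-series; mu = 5 gives A_5.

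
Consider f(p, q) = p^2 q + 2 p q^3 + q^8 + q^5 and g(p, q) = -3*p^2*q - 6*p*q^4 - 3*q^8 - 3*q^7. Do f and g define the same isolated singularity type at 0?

Yes.

The Hessian of f at 0 is [[0, 0], [0, 0]] with rank 0, so corank 2. A Groebner basis of the Jacobian ideal J(f) in C{p,q} is {p^4, p^3*q - p^2/8 - p*q^2/8, p^3 + p^2*q^2, p*q + q^3}; counting standard monomials gives mu = 9. Corank 2; j^3 = p^2*q has shape L^2 M (L != M), so D-series; mu = 9 gives D_9. The Hessian of g at 0 is [[0, 0], [0, 0]] with rank 0, so corank 2. A Groebner basis of the Jacobian ideal J(g) in C{p,q} is {p^2*q^2, 8*p^2*q + p^2 + p*q^3, p*q + q^4, p^3}; counting standard monomials gives mu = 9. Corank 2; j^3 = -3*p^2*q has shape L^2 M (L != M), so D-series; mu = 9 gives D_9. Both have type D_9, hence right-equivalent.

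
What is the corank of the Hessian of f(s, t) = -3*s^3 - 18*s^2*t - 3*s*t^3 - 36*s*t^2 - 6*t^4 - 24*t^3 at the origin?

Hessian at 0 has rank 0.

2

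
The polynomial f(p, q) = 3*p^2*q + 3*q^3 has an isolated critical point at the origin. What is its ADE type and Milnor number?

Type D_4, Milnor number mu = 4.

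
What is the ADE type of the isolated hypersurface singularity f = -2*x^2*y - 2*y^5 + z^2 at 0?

The Hessian of f at 0 has rank 1. Corank 2; j^3 = -2*x^2*y has shape L^2 M (L != M), so D-series; mu = 6 gives D_6.

D_{6}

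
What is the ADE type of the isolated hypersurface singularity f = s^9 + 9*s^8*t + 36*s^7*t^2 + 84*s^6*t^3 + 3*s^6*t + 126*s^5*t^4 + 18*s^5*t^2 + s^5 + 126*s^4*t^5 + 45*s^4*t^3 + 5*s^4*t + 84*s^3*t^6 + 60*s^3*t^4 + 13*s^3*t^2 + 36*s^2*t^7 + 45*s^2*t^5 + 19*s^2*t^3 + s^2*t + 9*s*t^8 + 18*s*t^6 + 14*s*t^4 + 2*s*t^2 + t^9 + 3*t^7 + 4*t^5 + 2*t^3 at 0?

D_{4}

The Hessian of f at 0 has rank 0. Corank 2; j^3 = t*(s^2 + 2*s*t + 2*t^2) splits into three distinct lines over C (the quadratic factor has nonzero discriminant), so D_4.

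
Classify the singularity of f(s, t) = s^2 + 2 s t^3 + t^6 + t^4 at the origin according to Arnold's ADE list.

A3

The Hessian of f at 0 has rank 1. Corank 1: A-series; mu = 3 gives A_3.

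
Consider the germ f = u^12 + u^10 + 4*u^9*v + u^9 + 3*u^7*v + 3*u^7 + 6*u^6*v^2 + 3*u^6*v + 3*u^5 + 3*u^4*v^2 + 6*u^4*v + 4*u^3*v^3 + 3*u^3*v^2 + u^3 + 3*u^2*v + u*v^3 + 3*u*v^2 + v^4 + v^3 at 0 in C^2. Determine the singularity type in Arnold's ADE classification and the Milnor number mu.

Type E7, Milnor number mu = 7.

The Hessian of f at 0 is [[0, 0], [0, 0]] with rank 0, so corank 2. A Groebner basis of the Jacobian ideal J(f) in C{u,v} is {u^3 + 3*u^2*v + 6*u^2 + 12*u*v + 6*v^2, -3*u^2 + u*v^2 - 6*u*v - 3*v^2, 3*u^2 + 6*u*v + v^3 + 3*v^2}; counting standard monomials gives mu = 7. Corank 2; j^3 = (u + v)^3 is a perfect cube, so E-series; the 4-jet and mu = 7 give E_7.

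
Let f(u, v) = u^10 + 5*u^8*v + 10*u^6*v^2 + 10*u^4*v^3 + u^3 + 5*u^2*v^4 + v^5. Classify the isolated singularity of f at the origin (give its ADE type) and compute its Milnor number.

Type E8, Milnor number mu = 8.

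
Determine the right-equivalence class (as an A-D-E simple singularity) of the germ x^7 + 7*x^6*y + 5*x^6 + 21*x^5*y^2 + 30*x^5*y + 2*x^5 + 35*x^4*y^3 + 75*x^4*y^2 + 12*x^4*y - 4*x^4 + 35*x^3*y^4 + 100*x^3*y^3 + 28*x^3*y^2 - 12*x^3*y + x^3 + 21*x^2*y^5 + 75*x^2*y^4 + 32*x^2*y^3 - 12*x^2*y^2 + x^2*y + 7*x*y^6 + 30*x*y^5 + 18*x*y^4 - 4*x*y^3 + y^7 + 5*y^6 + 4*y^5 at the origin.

D_{7}

The Hessian of f at 0 is [[0, 0], [0, 0]] with rank 0, so corank 2. A Groebner basis of the Jacobian ideal J(f) in C{x,y} is {28*x^2/23 - 15*x*y/23 + y^4 + 30*y^3/23, x^3, x^2*y - 18*x^2/23 + 8*x*y/23 - 16*y^3/23, 31*x^2/46 + x*y^2 - 12*x*y/23 + 24*y^3/23}; counting standard monomials gives mu = 7. Corank 2; j^3 = x^2*(x + y) has shape L^2 M (L != M), so D-series; mu = 7 gives D_7.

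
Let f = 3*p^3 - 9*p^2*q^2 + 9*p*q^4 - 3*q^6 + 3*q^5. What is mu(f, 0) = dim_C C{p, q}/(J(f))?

The Hessian of f at 0 has rank 0. Corank 2; j^3 = 3*p^3 is a perfect cube, so E-series; the 5-jet and mu = 8 give E_8.

8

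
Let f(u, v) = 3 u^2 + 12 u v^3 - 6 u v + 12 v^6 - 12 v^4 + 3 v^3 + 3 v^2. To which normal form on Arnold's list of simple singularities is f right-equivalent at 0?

The Hessian of f at 0 has rank 1. Corank 1: A-series; mu = 2 gives A_2.

A2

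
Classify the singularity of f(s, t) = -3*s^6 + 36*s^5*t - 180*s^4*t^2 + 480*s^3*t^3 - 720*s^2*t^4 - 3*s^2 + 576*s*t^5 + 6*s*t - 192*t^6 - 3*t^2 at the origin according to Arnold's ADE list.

The Hessian of f at 0 is [[-6, 6], [6, -6]] with rank 1, so corank 1. A Groebner basis of the Jacobian ideal J(f) in C{s,t} is {t^5, s - t}; counting standard monomials gives mu = 5. Corank 1: A-series; mu = 5 gives A_5.

A_{5}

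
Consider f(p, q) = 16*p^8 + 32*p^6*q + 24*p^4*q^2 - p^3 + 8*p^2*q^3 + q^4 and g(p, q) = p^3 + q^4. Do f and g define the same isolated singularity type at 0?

Yes.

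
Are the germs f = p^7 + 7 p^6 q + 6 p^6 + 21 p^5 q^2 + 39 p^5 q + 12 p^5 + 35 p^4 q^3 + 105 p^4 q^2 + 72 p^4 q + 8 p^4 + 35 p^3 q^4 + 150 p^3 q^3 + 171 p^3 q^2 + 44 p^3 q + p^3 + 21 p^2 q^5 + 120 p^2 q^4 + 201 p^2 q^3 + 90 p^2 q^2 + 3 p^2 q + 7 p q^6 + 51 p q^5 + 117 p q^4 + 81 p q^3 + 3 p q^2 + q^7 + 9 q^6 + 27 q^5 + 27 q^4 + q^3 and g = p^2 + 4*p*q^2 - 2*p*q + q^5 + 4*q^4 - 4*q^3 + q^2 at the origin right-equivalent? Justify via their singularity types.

No.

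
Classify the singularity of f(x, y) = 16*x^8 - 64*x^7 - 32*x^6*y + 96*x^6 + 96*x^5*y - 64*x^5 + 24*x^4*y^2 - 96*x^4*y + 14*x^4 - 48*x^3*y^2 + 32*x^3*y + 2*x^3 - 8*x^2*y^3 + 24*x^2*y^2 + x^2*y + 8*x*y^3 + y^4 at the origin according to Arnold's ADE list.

The Hessian of f at 0 is [[0, 0], [0, 0]] with rank 0, so corank 2. A Groebner basis of the Jacobian ideal J(f) in C{x,y} is {x*y^2, -x*y/8 + y^3, x^2 + x*y/2}; counting standard monomials gives mu = 5. Corank 2; j^3 = x^2*(2*x + y) has shape L^2 M (L != M), so D-series; mu = 5 gives D_5.

D_5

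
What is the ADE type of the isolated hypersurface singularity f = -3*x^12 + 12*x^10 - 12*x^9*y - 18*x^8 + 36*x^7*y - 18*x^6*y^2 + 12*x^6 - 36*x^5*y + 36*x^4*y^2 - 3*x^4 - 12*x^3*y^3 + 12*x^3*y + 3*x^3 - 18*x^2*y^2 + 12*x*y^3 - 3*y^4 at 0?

E_{6}

The Hessian of f at 0 is [[0, 0], [0, 0]] with rank 0, so corank 2. A Groebner basis of the Jacobian ideal J(f) in C{x,y} is {y^4, x*y^2 - y^3/3, x^2}; counting standard monomials gives mu = 6. Corank 2; j^3 = 3*x^3 is a perfect cube, so E-series; the 4-jet and mu = 6 give E_6.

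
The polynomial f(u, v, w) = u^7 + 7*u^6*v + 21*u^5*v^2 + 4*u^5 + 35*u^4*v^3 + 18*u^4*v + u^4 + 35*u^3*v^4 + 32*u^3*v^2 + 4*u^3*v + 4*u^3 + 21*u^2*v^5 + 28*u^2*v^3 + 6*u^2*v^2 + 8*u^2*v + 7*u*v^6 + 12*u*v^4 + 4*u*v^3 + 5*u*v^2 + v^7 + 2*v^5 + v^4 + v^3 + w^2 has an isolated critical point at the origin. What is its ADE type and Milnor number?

Type D_{5}, Milnor number mu = 5.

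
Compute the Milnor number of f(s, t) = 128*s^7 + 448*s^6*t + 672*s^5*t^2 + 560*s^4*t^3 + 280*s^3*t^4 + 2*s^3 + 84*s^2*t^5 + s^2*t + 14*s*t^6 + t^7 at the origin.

The Hessian of f at 0 has rank 0. Corank 2; j^3 = s^2*(2*s + t) has shape L^2 M (L != M), so D-series; mu = 8 gives D_8.

8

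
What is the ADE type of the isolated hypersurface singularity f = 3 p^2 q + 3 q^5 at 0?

The Hessian of f at 0 has rank 0. Corank 2; j^3 = 3*p^2*q has shape L^2 M (L != M), so D-series; mu = 6 gives D_6.

D_{6}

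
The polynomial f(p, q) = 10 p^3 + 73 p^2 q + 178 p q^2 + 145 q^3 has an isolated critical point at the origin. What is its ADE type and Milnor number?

Type D_4, Milnor number mu = 4.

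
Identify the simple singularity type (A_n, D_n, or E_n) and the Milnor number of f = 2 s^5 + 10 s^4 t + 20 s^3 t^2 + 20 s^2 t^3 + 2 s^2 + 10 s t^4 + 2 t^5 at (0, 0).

The Hessian of f at 0 has rank 1. Corank 1: A-series; mu = 4 gives A_4.

Type A_{4}, Milnor number mu = 4.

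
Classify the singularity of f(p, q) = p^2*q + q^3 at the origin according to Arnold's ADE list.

D_{4}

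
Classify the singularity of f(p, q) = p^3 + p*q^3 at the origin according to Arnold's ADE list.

E_7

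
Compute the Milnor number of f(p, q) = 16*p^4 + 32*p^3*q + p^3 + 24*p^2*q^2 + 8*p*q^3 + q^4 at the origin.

6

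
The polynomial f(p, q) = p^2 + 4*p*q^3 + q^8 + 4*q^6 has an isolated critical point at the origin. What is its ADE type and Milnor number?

Type A7, Milnor number mu = 7.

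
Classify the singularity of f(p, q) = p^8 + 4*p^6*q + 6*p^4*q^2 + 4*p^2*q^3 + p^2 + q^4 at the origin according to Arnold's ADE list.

A3

The Hessian of f at 0 has rank 1. Corank 1: A-series; mu = 3 gives A_3.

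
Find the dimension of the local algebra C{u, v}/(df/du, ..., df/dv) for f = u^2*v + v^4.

5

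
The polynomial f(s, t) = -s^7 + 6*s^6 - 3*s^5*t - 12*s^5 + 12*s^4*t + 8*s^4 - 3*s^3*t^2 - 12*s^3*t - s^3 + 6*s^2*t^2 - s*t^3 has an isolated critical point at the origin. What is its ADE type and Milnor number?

The Hessian of f at 0 has rank 0. Corank 2; j^3 = -s^3 is a perfect cube, so E-series; the 4-jet and mu = 7 give E_7.

Type E_{7}, Milnor number mu = 7.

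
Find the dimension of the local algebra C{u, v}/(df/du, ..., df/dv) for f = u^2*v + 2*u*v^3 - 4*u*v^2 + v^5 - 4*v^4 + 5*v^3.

4

The Hessian of f at 0 is [[0, 0], [0, 0]] with rank 0, so corank 2. A Groebner basis of the Jacobian ideal J(f) in C{u,v} is {v^3, u^2 - v^2, u*v - 2*v^2}; counting standard monomials gives mu = 4. Corank 2; j^3 = v*(u^2 - 4*u*v + 5*v^2) splits into three distinct lines over C (the quadratic factor has nonzero discriminant), so D_4.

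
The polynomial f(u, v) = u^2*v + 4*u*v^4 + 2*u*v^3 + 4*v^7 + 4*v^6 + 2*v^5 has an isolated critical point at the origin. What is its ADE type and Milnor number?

Type D_6, Milnor number mu = 6.

The Hessian of f at 0 is [[0, 0], [0, 0]] with rank 0, so corank 2. A Groebner basis of the Jacobian ideal J(f) in C{u,v} is {u^3, u^2*v, -u^2/4 + u*v^2, -u^2/2 + u*v + v^3}; counting standard monomials gives mu = 6. Corank 2; j^3 = u^2*v has shape L^2 M (L != M), so D-series; mu = 6 gives D_6.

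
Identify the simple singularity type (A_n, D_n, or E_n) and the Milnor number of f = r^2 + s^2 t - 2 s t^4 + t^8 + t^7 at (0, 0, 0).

Type D9, Milnor number mu = 9.

The Hessian of f at 0 has rank 1. Corank 2; j^3 = s^2*t has shape L^2 M (L != M), so D-series; mu = 9 gives D_9.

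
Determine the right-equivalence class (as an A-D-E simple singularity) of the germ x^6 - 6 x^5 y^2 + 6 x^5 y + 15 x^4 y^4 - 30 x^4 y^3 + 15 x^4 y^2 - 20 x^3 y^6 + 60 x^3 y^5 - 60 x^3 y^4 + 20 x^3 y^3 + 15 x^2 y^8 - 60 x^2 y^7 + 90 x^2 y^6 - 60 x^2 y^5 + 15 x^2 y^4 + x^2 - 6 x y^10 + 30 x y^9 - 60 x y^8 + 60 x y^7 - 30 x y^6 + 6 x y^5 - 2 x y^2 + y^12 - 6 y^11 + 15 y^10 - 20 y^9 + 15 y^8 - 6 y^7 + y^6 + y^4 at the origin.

A_{5}

The Hessian of f at 0 has rank 1. Corank 1: A-series; mu = 5 gives A_5.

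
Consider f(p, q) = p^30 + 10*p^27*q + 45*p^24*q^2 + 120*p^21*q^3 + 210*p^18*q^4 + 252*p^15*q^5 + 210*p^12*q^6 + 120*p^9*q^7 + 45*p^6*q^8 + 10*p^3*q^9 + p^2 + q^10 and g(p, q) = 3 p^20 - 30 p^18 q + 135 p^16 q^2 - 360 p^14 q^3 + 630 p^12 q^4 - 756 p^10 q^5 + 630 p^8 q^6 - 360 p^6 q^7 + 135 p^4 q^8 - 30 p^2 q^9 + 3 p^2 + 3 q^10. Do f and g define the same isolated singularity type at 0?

The Hessian of f at 0 has rank 1. Corank 1: A-series; mu = 9 gives A_9. The Hessian of g at 0 has rank 1. Corank 1: A-series; mu = 9 gives A_9. Both have type A_9, hence right-equivalent.

Yes.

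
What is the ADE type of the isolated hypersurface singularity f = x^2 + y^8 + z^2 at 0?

A7

The Hessian of f at 0 is [[2, 0, 0], [0, 0, 0], [0, 0, 2]] with rank 2, so corank 1. A Groebner basis of the Jacobian ideal J(f) in C{x,y,z} is {y^7, x, z}; counting standard monomials gives mu = 7. Corank 1: A-series; mu = 7 gives A_7.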